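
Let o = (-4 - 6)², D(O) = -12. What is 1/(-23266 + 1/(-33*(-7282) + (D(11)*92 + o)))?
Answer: -239302/5567600331 ≈ -4.2981e-5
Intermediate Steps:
o = 100 (o = (-10)² = 100)
1/(-23266 + 1/(-33*(-7282) + (D(11)*92 + o))) = 1/(-23266 + 1/(-33*(-7282) + (-12*92 + 100))) = 1/(-23266 + 1/(240306 + (-1104 + 100))) = 1/(-23266 + 1/(240306 - 1004)) = 1/(-23266 + 1/239302) = 1/(-5567600331/239302) = -239302/5567600331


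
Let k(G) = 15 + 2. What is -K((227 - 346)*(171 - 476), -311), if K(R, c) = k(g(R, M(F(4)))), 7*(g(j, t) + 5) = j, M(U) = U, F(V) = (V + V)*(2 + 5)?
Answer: -17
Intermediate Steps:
F(V) = 14*V (F(V) = (2*V)*7 = 14*V)
g(j, t) = -5 + j/7
k(G) = 17
K(R, c) = 17
-K((227 - 346)*(171 - 476), -311) = -1*17 = -17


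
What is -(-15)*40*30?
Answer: 18000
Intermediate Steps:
-(-15)*40*30 = -15*(-40)*30 = 600*30 = 18000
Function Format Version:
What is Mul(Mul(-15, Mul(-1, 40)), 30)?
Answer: 18000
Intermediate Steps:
Mul(Mul(-15, Mul(-1, 40)), 30) = Mul(Mul(-15, -40), 30) = Mul(600, 30) = 18000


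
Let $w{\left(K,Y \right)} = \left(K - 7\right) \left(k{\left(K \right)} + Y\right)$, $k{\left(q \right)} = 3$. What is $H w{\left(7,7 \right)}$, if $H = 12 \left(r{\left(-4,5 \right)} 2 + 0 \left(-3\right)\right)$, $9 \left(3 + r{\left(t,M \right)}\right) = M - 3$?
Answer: $0$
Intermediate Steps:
$r{\left(t,M \right)} = - \frac{10}{3} + \frac{M}{9}$ ($r{\left(t,M \right)} = -3 + \frac{M - 3}{9} = -3 + \frac{-3 + M}{9} = -3 + \left(- \frac{1}{3} + \frac{M}{9}\right) = - \frac{10}{3} + \frac{M}{9}$)
$w{\left(K,Y \right)} = \left(-7 + K\right) \left(3 + Y\right)$ ($w{\left(K,Y \right)} = \left(K - 7\right) \left(3 + Y\right) = \left(-7 + K\right) \left(3 + Y\right)$)
$H = - \frac{200}{3}$ ($H = 12 \left(\left(- \frac{10}{3} + \frac{1}{9} \cdot 5\right) 2 + 0 \left(-3\right)\right) = 12 \left(\left(- \frac{10}{3} + \frac{5}{9}\right) 2 + 0\right) = 12 \left(\left(- \frac{25}{9}\right) 2 + 0\right) = 12 \left(- \frac{50}{9} + 0\right) = 12 \left(- \frac{50}{9}\right) = - \frac{200}{3} \approx -66.667$)
$H w{\left(7,7 \right)} = - \frac{200 \left(-21 - 49 + 3 \cdot 7 + 7 \cdot 7\right)}{3} = - \frac{200 \left(-21 - 49 + 21 + 49\right)}{3} = \left(- \frac{200}{3}\right) 0 = 0$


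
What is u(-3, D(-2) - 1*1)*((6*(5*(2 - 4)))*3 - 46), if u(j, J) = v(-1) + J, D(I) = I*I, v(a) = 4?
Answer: -1582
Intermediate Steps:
D(I) = I²
u(j, J) = 4 + J
u(-3, D(-2) - 1*1)*((6*(5*(2 - 4)))*3 - 46) = (4 + ((-2)² - 1*1))*((6*(5*(2 - 4)))*3 - 46) = (4 + (4 - 1))*((6*(5*(-2)))*3 - 46) = (4 + 3)*((6*(-10))*3 - 46) = 7*(-60*3 - 46) = 7*(-180 - 46) = 7*(-226) = -1582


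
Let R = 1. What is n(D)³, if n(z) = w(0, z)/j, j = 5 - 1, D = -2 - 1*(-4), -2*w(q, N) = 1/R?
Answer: -1/512 ≈ -0.0019531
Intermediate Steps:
w(q, N) = -½ (w(q, N) = -½/1 = -½*1 = -½)
D = 2 (D = -2 + 4 = 2)
j = 4
n(z) = -⅛ (n(z) = -½/4 = -½*¼ = -⅛)
n(D)³ = (-⅛)³ = -1/512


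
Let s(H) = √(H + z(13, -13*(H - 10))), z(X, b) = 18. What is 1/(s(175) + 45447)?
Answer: 45447/2065429616 - √193/2065429616 ≈ 2.1997e-5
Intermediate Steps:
s(H) = √(18 + H) (s(H) = √(H + 18) = √(18 + H))
1/(s(175) + 45447) = 1/(√(18 + 175) + 45447) = 1/(√193 + 45447) = 1/(45447 + √193)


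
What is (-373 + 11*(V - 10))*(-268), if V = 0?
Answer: 129444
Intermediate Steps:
(-373 + 11*(V - 10))*(-268) = (-373 + 11*(0 - 10))*(-268) = (-373 + 11*(-10))*(-268) = (-373 - 110)*(-268) = -483*(-268) = 129444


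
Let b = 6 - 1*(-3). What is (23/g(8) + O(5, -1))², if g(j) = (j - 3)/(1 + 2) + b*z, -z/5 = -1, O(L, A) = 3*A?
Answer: 123201/19600 ≈ 6.2858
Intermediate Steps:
b = 9 (b = 6 + 3 = 9)
z = 5 (z = -5*(-1) = 5)
g(j) = 44 + j/3 (g(j) = (j - 3)/(1 + 2) + 9*5 = (-3 + j)/3 + 45 = (-3 + j)*(⅓) + 45 = (-1 + j/3) + 45 = 44 + j/3)
(23/g(8) + O(5, -1))² = (23/(44 + (⅓)*8) + 3*(-1))² = (23/(44 + 8/3) - 3)² = (23/(140/3) - 3)² = (23*(3/140) - 3)² = (69/140 - 3)² = (-351/140)² = 123201/19600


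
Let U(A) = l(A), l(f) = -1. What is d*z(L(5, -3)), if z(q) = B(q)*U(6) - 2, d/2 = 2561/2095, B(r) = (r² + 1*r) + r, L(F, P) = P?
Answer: -5122/419 ≈ -12.224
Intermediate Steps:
B(r) = r² + 2*r (B(r) = (r² + r) + r = (r + r²) + r = r² + 2*r)
U(A) = -1
d = 5122/2095 (d = 2*(2561/2095) = 5122/2095 ≈ 2.4449)
z(q) = -2 - q*(2 + q) (z(q) = (q*(2 + q))*(-1) - 2 = -q*(2 + q) - 2 = -2 - q*(2 + q))
d*z(L(5, -3)) = 5122*(-2 - 1*(-3)*(2 - 3))/2095 = 5122*(-2 - 1*(-3)*(-1))/2095 = 5122*(-2 - 3)/2095 = (5122/2095)*(-5) = -5122/419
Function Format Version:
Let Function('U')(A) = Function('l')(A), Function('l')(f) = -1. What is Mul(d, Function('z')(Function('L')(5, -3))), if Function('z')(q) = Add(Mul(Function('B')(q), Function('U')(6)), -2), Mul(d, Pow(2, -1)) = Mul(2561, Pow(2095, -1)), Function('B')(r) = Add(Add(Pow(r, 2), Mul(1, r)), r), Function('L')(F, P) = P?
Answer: Rational(-5122, 419) ≈ -12.224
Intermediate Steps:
Function('B')(r) = Add(Pow(r, 2), Mul(2, r)) (Function('B')(r) = Add(Add(Pow(r, 2), r), r) = Add(Add(r, Pow(r, 2)), r) = Add(Pow(r, 2), Mul(2, r)))
Function('U')(A) = -1
d = Rational(5122, 2095) (d = Mul(2, Mul(2561, Pow(2095, -1))) = Mul(2, Mul(2561, Rational(1, 2095))) = Mul(2, Rational(2561, 2095)) = Rational(5122, 2095) ≈ 2.4449)
Function('z')(q) = Add(-2, Mul(-1, q, Add(2, q))) (Function('z')(q) = Add(Mul(Mul(q, Add(2, q)), -1), -2) = Add(Mul(-1, q, Add(2, q)), -2) = Add(-2, Mul(-1, q, Add(2, q))))
Mul(d, Function('z')(Function('L')(5, -3))) = Mul(Rational(5122, 2095), Add(-2, Mul(-1, -3, Add(2, -3)))) = Mul(Rational(5122, 2095), Add(-2, Mul(-1, -3, -1))) = Mul(Rational(5122, 2095), Add(-2, -3)) = Mul(Rational(5122, 2095), -5) = Rational(-5122, 419)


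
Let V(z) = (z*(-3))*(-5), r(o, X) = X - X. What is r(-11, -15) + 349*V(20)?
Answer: 104700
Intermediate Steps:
r(o, X) = 0
V(z) = 15*z (V(z) = -3*z*(-5) = 15*z)
r(-11, -15) + 349*V(20) = 0 + 349*(15*20) = 0 + 349*300 = 0 + 104700 = 104700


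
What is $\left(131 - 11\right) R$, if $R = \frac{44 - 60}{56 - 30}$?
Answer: $- \frac{960}{13} \approx -73.846$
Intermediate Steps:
$R = - \frac{8}{13}$ ($R = - \frac{16}{26} = \left(-16\right) \frac{1}{26} = - \frac{8}{13} \approx -0.61539$)
$\left(131 - 11\right) R = \left(131 - 11\right) \left(- \frac{8}{13}\right) = 120 \left(- \frac{8}{13}\right) = - \frac{960}{13}$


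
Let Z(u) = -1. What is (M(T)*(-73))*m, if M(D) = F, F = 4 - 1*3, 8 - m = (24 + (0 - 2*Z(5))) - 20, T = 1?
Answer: -146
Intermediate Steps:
m = 2 (m = 8 - ((24 + (0 - 2*(-1))) - 20) = 8 - ((24 + (0 + 2)) - 20) = 8 - ((24 + 2) - 20) = 8 - (26 - 20) = 8 - 1*6 = 8 - 6 = 2)
F = 1 (F = 4 - 3 = 1)
M(D) = 1
(M(T)*(-73))*m = (1*(-73))*2 = -73*2 = -146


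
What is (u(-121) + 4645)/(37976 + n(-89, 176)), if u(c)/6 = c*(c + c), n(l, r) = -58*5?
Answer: 180337/37686 ≈ 4.7852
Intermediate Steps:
n(l, r) = -290
u(c) = 12*c² (u(c) = 6*(c*(c + c)) = 6*(c*(2*c)) = 6*(2*c²) = 12*c²)
(u(-121) + 4645)/(37976 + n(-89, 176)) = (12*(-121)² + 4645)/(37976 - 290) = (12*14641 + 4645)/37686 = (175692 + 4645)*(1/37686) = 180337*(1/37686) = 180337/37686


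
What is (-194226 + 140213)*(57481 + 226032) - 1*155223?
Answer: -15313542892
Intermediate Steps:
(-194226 + 140213)*(57481 + 226032) - 1*155223 = -54013*283513 - 155223 = -15313387669 - 155223 = -15313542892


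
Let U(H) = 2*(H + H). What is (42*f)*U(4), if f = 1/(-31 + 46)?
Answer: 224/5 ≈ 44.800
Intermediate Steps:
U(H) = 4*H (U(H) = 2*(2*H) = 4*H)
f = 1/15 ≈ 0.066667
(42*f)*U(4) = (42*(1/15))*(4*4) = (14/5)*16 = 224/5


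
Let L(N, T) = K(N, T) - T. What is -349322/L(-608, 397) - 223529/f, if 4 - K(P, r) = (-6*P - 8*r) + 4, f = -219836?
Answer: 76987797893/191037484 ≈ 403.00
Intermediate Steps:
K(P, r) = 6*P + 8*r (K(P, r) = 4 - ((-6*P - 8*r) + 4) = 4 - ((-8*r - 6*P) + 4) = 4 - (4 - 8*r - 6*P) = 4 + (-4 + 6*P + 8*r) = 6*P + 8*r)
L(N, T) = 6*N + 7*T (L(N, T) = (6*N + 8*T) - T = 6*N + 7*T)
-349322/L(-608, 397) - 223529/f = -349322/(6*(-608) + 7*397) - 223529/(-219836) = -349322/(-3648 + 2779) - 223529*(-1/219836) = -349322/(-869) + 223529/219836 = -349322*(-1/869) + 223529/219836 = 349322/869 + 223529/219836 = 76987797893/191037484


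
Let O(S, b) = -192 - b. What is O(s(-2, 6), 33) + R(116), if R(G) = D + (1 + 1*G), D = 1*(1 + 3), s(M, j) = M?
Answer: -104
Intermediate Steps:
D = 4 (D = 1*4 = 4)
R(G) = 5 + G (R(G) = 4 + (1 + 1*G) = 4 + (1 + G) = 5 + G)
O(s(-2, 6), 33) + R(116) = (-192 - 1*33) + (5 + 116) = (-192 - 33) + 121 = -225 + 121 = -104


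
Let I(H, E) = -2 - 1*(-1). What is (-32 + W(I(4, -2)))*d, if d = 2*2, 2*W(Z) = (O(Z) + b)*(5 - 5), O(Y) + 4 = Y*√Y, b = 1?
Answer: -128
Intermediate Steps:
O(Y) = -4 + Y^(3/2) (O(Y) = -4 + Y*√Y = -4 + Y^(3/2))
I(H, E) = -1 (I(H, E) = -2 + 1 = -1)
W(Z) = 0 (W(Z) = (((-4 + Z^(3/2)) + 1)*(5 - 5))/2 = ((-3 + Z^(3/2))*0)/2 = (½)*0 = 0)
d = 4
(-32 + W(I(4, -2)))*d = (-32 + 0)*4 = -32*4 = -128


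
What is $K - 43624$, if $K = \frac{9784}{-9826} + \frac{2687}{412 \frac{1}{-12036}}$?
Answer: $- \frac{61798453291}{506039} \approx -1.2212 \cdot 10^{5}$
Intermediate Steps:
$K = - \frac{39723007955}{506039}$ ($K = 9784 \left(- \frac{1}{9826}\right) + \frac{2687}{412 \left(- \frac{1}{12036}\right)} = - \frac{4892}{4913} + \frac{2687}{- \frac{103}{3009}} = - \frac{4892}{4913} + 2687 \left(- \frac{3009}{103}\right) = - \frac{4892}{4913} - \frac{8085183}{103} = - \frac{39723007955}{506039} \approx -78498.0$)
$K - 43624 = - \frac{39723007955}{506039} - 43624 = - \frac{61798453291}{506039}$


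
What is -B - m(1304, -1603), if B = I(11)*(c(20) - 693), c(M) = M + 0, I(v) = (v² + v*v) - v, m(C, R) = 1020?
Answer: 154443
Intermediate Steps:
I(v) = -v + 2*v² (I(v) = (v² + v²) - v = 2*v² - v = -v + 2*v²)
c(M) = M
B = -155463 (B = (11*(-1 + 2*11))*(20 - 693) = (11*(-1 + 22))*(-673) = (11*21)*(-673) = 231*(-673) = -155463)
-B - m(1304, -1603) = -1*(-155463) - 1*1020 = 155463 - 1020 = 154443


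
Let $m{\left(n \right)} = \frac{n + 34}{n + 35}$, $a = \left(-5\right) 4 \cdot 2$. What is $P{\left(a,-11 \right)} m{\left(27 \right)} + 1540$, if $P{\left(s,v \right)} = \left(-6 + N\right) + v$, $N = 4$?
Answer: $\frac{94687}{62} \approx 1527.2$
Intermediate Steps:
$a = -40$ ($a = \left(-20\right) 2 = -40$)
$P{\left(s,v \right)} = -2 + v$ ($P{\left(s,v \right)} = \left(-6 + 4\right) + v = -2 + v$)
$m{\left(n \right)} = \frac{34 + n}{35 + n}$
$P{\left(a,-11 \right)} m{\left(27 \right)} + 1540 = \left(-2 - 11\right) \frac{34 + 27}{35 + 27} + 1540 = - 13 \cdot \frac{1}{62} \cdot 61 + 1540 = \left(-13\right) \frac{61}{62} + 1540 = - \frac{793}{62} + 1540 = \frac{94687}{62}$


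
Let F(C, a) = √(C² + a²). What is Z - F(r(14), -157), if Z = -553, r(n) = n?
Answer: -553 - √24845 ≈ -710.62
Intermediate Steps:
Z - F(r(14), -157) = -553 - √(14² + (-157)²) = -553 - √(196 + 24649) = -553 - √24845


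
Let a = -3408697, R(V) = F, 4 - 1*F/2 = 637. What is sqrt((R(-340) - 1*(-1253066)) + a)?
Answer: I*sqrt(2156897) ≈ 1468.6*I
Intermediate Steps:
F = -1266 (F = 8 - 2*637 = 8 - 1274 = -1266)
R(V) = -1266
sqrt((R(-340) - 1*(-1253066)) + a) = sqrt((-1266 - 1*(-1253066)) - 3408697) = sqrt((-1266 + 1253066) - 3408697) = sqrt(1251800 - 3408697) = sqrt(-2156897) = I*sqrt(2156897)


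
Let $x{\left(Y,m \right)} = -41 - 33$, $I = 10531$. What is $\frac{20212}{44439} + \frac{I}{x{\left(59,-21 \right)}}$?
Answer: $- \frac{466491421}{3288486} \approx -141.86$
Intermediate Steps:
$x{\left(Y,m \right)} = -74$ ($x{\left(Y,m \right)} = -41 - 33 = -74$)
$\frac{20212}{44439} + \frac{I}{x{\left(59,-21 \right)}} = \frac{20212}{44439} + \frac{10531}{-74} = 20212 \cdot \frac{1}{44439} + 10531 \left(- \frac{1}{74}\right) = \frac{20212}{44439} - \frac{10531}{74} = - \frac{466491421}{3288486}$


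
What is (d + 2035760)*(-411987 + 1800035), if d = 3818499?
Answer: 8125992496432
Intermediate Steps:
(d + 2035760)*(-411987 + 1800035) = (3818499 + 2035760)*(-411987 + 1800035) = 5854259*1388048 = 8125992496432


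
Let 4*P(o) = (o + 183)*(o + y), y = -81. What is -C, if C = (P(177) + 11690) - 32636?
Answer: 12306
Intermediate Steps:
P(o) = (-81 + o)*(183 + o)/4 (P(o) = ((o + 183)*(o - 81))/4 = ((183 + o)*(-81 + o))/4 = ((-81 + o)*(183 + o))/4 = (-81 + o)*(183 + o)/4)
C = -12306 (C = ((-14823/4 + (¼)*177² + (51/2)*177) + 11690) - 32636 = ((-14823/4 + (¼)*31329 + 9027/2) + 11690) - 32636 = ((-14823/4 + 31329/4 + 9027/2) + 11690) - 32636 = (8640 + 11690) - 32636 = 20330 - 32636 = -12306)
-C = -1*(-12306) = 12306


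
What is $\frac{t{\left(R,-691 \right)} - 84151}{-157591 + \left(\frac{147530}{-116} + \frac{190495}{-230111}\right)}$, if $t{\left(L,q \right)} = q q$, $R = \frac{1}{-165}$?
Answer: $- \frac{5249554458540}{2120263697483} \approx -2.4759$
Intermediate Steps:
$R = - \frac{1}{165} \approx -0.0060606$
$t{\left(L,q \right)} = q^{2}$
$\frac{t{\left(R,-691 \right)} - 84151}{-157591 + \left(\frac{147530}{-116} + \frac{190495}{-230111}\right)} = \frac{\left(-691\right)^{2} - 84151}{-157591 + \left(\frac{147530}{-116} + \frac{190495}{-230111}\right)} = \frac{477481 - 84151}{-157591 + \left(147530 \left(- \frac{1}{116}\right) + 190495 \left(- \frac{1}{230111}\right)\right)} = \frac{393330}{-157591 - \frac{16985186625}{13346438}} = \frac{393330}{- \frac{2120263697483}{13346438}} = 393330 \left(- \frac{13346438}{2120263697483}\right) = - \frac{5249554458540}{2120263697483}$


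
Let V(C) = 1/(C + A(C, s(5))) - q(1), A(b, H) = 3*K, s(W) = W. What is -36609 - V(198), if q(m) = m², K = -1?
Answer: -7138561/195 ≈ -36608.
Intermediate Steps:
A(b, H) = -3 (A(b, H) = 3*(-1) = -3)
V(C) = -1 + 1/(-3 + C) (V(C) = 1/(C - 3) - 1*1² = 1/(-3 + C) - 1*1 = 1/(-3 + C) - 1 = -1 + 1/(-3 + C))
-36609 - V(198) = -36609 - (4 - 1*198)/(-3 + 198) = -36609 - (4 - 198)/195 = -36609 - (-194)/195 = -36609 - 1*(-194/195) = -36609 + 194/195 = -7138561/195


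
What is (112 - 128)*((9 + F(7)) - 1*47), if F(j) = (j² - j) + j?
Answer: -176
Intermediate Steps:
F(j) = j²
(112 - 128)*((9 + F(7)) - 1*47) = (112 - 128)*((9 + 7²) - 1*47) = -16*((9 + 49) - 47) = -16*(58 - 47) = -16*11 = -176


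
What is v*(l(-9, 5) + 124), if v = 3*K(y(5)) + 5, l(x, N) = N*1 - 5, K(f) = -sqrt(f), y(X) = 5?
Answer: 620 - 372*sqrt(5) ≈ -211.82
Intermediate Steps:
l(x, N) = -5 + N (l(x, N) = N - 5 = -5 + N)
v = 5 - 3*sqrt(5) (v = 3*(-sqrt(5)) + 5 = -3*sqrt(5) + 5 = 5 - 3*sqrt(5) ≈ -1.7082)
v*(l(-9, 5) + 124) = (5 - 3*sqrt(5))*((-5 + 5) + 124) = (5 - 3*sqrt(5))*(0 + 124) = (5 - 3*sqrt(5))*124 = 620 - 372*sqrt(5)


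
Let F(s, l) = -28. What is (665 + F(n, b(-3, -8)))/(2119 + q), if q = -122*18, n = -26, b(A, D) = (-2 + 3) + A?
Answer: -91/11 ≈ -8.2727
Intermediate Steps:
b(A, D) = 1 + A
q = -2196
(665 + F(n, b(-3, -8)))/(2119 + q) = (665 - 28)/(2119 - 2196) = 637/(-77) = 637*(-1/77) = -91/11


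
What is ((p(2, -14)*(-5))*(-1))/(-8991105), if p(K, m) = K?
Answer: -2/1798221 ≈ -1.1122e-6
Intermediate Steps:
((p(2, -14)*(-5))*(-1))/(-8991105) = ((2*(-5))*(-1))/(-8991105) = -10*(-1)*(-1/8991105) = 10*(-1/8991105) = -2/1798221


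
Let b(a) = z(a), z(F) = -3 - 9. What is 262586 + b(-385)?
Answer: 262574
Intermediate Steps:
z(F) = -12
b(a) = -12
262586 + b(-385) = 262586 - 12 = 262574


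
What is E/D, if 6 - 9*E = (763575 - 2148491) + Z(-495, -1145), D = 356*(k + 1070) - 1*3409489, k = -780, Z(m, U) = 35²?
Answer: -1383697/29756241 ≈ -0.046501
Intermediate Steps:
Z(m, U) = 1225
D = -3306249 (D = 356*(-780 + 1070) - 1*3409489 = 356*290 - 3409489 = 103240 - 3409489 = -3306249)
E = 1383697/9 (E = ⅔ - ((763575 - 2148491) + 1225)/9 = ⅔ - (-1384916 + 1225)/9 = ⅔ - ⅑*(-1383691) = ⅔ + 1383691/9 = 1383697/9 ≈ 1.5374e+5)
E/D = (1383697/9)/(-3306249) = (1383697/9)*(-1/3306249) = -1383697/29756241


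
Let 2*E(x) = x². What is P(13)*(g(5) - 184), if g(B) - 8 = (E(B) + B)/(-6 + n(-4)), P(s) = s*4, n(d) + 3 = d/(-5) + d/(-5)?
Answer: -343174/37 ≈ -9275.0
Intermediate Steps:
E(x) = x²/2
n(d) = -3 - 2*d/5 (n(d) = -3 + (d/(-5) + d/(-5)) = -3 + (d*(-⅕) + d*(-⅕)) = -3 + (-d/5 - d/5) = -3 - 2*d/5)
P(s) = 4*s
g(B) = 8 - 5*B/37 - 5*B²/74 (g(B) = 8 + (B²/2 + B)/(-6 + (-3 - ⅖*(-4))) = 8 + (B + B²/2)/(-6 + (-3 + 8/5)) = 8 + (B + B²/2)/(-6 - 7/5) = 8 + (B + B²/2)/(-37/5) = 8 + (B + B²/2)*(-5/37) = 8 + (-5*B/37 - 5*B²/74) = 8 - 5*B/37 - 5*B²/74)
P(13)*(g(5) - 184) = (4*13)*((8 - 5/37*5 - 5/74*5²) - 184) = 52*((8 - 25/37 - 5/74*25) - 184) = 52*((8 - 25/37 - 125/74) - 184) = 52*(417/74 - 184) = 52*(-13199/74) = -343174/37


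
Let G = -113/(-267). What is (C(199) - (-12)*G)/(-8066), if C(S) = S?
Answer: -18163/717874 ≈ -0.025301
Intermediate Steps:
G = 113/267 (G = -113*(-1/267) = 113/267 ≈ 0.42322)
(C(199) - (-12)*G)/(-8066) = (199 - (-12)*113/267)/(-8066) = (199 - 1*(-452/89))*(-1/8066) = (199 + 452/89)*(-1/8066) = (18163/89)*(-1/8066) = -18163/717874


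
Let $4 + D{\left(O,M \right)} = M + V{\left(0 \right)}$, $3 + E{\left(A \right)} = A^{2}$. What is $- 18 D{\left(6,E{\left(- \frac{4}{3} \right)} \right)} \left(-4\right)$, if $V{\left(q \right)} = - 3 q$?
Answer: $-376$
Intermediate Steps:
$E{\left(A \right)} = -3 + A^{2}$
$D{\left(O,M \right)} = -4 + M$ ($D{\left(O,M \right)} = -4 + \left(M - 0\right) = -4 + \left(M + 0\right) = -4 + M$)
$- 18 D{\left(6,E{\left(- \frac{4}{3} \right)} \right)} \left(-4\right) = - 18 \left(-4 - \left(3 - \left(- \frac{4}{3}\right)^{2}\right)\right) \left(-4\right) = - 18 \left(-4 + \left(-3 + \frac{16}{9}\right)\right) \left(-4\right) = - 18 \left(-4 - \frac{11}{9}\right) \left(-4\right) = \left(-18\right) \left(- \frac{47}{9}\right) \left(-4\right) = 94 \left(-4\right) = -376$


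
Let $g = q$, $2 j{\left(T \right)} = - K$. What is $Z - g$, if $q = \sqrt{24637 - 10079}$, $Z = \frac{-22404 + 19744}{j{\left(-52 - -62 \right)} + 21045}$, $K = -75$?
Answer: $- \frac{1064}{8433} - \sqrt{14558} \approx -120.78$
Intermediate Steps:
$j{\left(T \right)} = \frac{75}{2}$ ($j{\left(T \right)} = \frac{\left(-1\right) \left(-75\right)}{2} = \frac{1}{2} \cdot 75 = \frac{75}{2}$)
$Z = - \frac{1064}{8433}$ ($Z = \frac{-22404 + 19744}{\frac{75}{2} + 21045} = - \frac{2660}{\frac{42165}{2}} = \left(-2660\right) \frac{2}{42165} = - \frac{1064}{8433} \approx -0.12617$)
$q = \sqrt{14558} \approx 120.66$
$g = \sqrt{14558} \approx 120.66$
$Z - g = - \frac{1064}{8433} - \sqrt{14558}$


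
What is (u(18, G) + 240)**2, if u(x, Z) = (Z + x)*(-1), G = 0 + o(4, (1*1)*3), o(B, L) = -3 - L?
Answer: 51984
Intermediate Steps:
G = -6 (G = 0 + (-3 - 1*1*3) = 0 + (-3 - 3) = 0 - 6 = -6)
u(x, Z) = -Z - x
(u(18, G) + 240)**2 = ((-1*(-6) - 1*18) + 240)**2 = ((6 - 18) + 240)**2 = (-12 + 240)**2 = 228**2 = 51984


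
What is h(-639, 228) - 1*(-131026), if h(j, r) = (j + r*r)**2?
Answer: 2636440051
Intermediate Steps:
h(j, r) = (j + r**2)**2
h(-639, 228) - 1*(-131026) = (-639 + 228**2)**2 - 1*(-131026) = (-639 + 51984)**2 + 131026 = 51345**2 + 131026 = 2636309025 + 131026 = 2636440051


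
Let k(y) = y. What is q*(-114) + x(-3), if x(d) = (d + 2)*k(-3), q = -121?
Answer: 13797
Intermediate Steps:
x(d) = -6 - 3*d (x(d) = (d + 2)*(-3) = (2 + d)*(-3) = -6 - 3*d)
q*(-114) + x(-3) = -121*(-114) + (-6 - 3*(-3)) = 13794 + (-6 + 9) = 13794 + 3 = 13797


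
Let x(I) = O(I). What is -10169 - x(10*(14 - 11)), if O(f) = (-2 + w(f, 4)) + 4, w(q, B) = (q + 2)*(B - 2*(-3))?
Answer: -10491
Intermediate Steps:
w(q, B) = (2 + q)*(6 + B) (w(q, B) = (2 + q)*(B + 6) = (2 + q)*(6 + B))
O(f) = 22 + 10*f (O(f) = (-2 + (12 + 2*4 + 6*f + 4*f)) + 4 = (-2 + (12 + 8 + 6*f + 4*f)) + 4 = (-2 + (20 + 10*f)) + 4 = (18 + 10*f) + 4 = 22 + 10*f)
x(I) = 22 + 10*I
-10169 - x(10*(14 - 11)) = -10169 - (22 + 10*(10*(14 - 11))) = -10169 - (22 + 10*(10*3)) = -10169 - (22 + 10*30) = -10169 - (22 + 300) = -10169 - 1*322 = -10169 - 322 = -10491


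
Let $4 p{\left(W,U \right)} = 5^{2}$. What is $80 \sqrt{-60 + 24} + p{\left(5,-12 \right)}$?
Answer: $\frac{25}{4} + 480 i \approx 6.25 + 480.0 i$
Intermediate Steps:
$p{\left(W,U \right)} = \frac{25}{4}$ ($p{\left(W,U \right)} = \frac{5^{2}}{4} = \frac{1}{4} \cdot 25 = \frac{25}{4}$)
$80 \sqrt{-60 + 24} + p{\left(5,-12 \right)} = 80 \sqrt{-60 + 24} + \frac{25}{4} = 80 \sqrt{-36} + \frac{25}{4} = 80 \cdot 6 i + \frac{25}{4} = 480 i + \frac{25}{4} = \frac{25}{4} + 480 i$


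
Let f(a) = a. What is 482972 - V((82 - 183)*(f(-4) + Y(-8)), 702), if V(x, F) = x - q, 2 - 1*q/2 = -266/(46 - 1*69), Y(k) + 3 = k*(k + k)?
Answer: 11388999/23 ≈ 4.9517e+5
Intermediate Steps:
Y(k) = -3 + 2*k² (Y(k) = -3 + k*(k + k) = -3 + k*(2*k) = -3 + 2*k²)
q = -440/23 (q = 4 - (-532)/(46 - 1*69) = 4 - (-532)/(46 - 69) = 4 - (-532)/(-23) = 4 - (-532)*(-1)/23 = 4 - 2*266/23 = 4 - 532/23 = -440/23 ≈ -19.130)
V(x, F) = 440/23 + x (V(x, F) = x - 1*(-440/23) = x + 440/23 = 440/23 + x)
482972 - V((82 - 183)*(f(-4) + Y(-8)), 702) = 482972 - (440/23 + (82 - 183)*(-4 + (-3 + 2*(-8)²))) = 482972 - (440/23 - 101*(-4 + (-3 + 2*64))) = 482972 - (440/23 - 101*(-4 + (-3 + 128))) = 482972 - (440/23 - 101*(-4 + 125)) = 482972 - (440/23 - 101*121) = 482972 - (440/23 - 12221) = 482972 - 1*(-280643/23) = 482972 + 280643/23 = 11388999/23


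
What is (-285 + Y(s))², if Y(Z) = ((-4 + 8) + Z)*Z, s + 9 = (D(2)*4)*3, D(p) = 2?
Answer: 0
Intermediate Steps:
s = 15 (s = -9 + (2*4)*3 = -9 + 8*3 = -9 + 24 = 15)
Y(Z) = Z*(4 + Z) (Y(Z) = (4 + Z)*Z = Z*(4 + Z))
(-285 + Y(s))² = (-285 + 15*(4 + 15))² = (-285 + 15*19)² = (-285 + 285)² = 0² = 0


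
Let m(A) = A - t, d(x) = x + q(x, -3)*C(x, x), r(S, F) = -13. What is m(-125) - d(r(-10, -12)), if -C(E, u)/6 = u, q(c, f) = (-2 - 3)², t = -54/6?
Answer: -2053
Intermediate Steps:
t = -9 (t = -54*⅙ = -9)
q(c, f) = 25 (q(c, f) = (-5)² = 25)
C(E, u) = -6*u
d(x) = -149*x (d(x) = x + 25*(-6*x) = x - 150*x = -149*x)
m(A) = 9 + A (m(A) = A - 1*(-9) = A + 9 = 9 + A)
m(-125) - d(r(-10, -12)) = (9 - 125) - (-149)*(-13) = -116 - 1*1937 = -116 - 1937 = -2053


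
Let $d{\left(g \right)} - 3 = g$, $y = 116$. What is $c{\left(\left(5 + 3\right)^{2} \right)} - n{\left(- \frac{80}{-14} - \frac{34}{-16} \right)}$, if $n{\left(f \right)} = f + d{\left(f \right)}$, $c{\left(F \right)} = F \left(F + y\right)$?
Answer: $\frac{322037}{28} \approx 11501.0$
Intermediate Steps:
$d{\left(g \right)} = 3 + g$
$c{\left(F \right)} = F \left(116 + F\right)$ ($c{\left(F \right)} = F \left(F + 116\right) = F \left(116 + F\right)$)
$n{\left(f \right)} = 3 + 2 f$ ($n{\left(f \right)} = f + \left(3 + f\right) = 3 + 2 f$)
$c{\left(\left(5 + 3\right)^{2} \right)} - n{\left(- \frac{80}{-14} - \frac{34}{-16} \right)} = \left(5 + 3\right)^{2} \left(116 + \left(5 + 3\right)^{2}\right) - \left(3 + 2 \left(- \frac{80}{-14} - \frac{34}{-16}\right)\right) = 8^{2} \left(116 + 8^{2}\right) - \left(3 + 2 \left(\left(-80\right) \left(- \frac{1}{14}\right) - - \frac{17}{8}\right)\right) = 64 \left(116 + 64\right) - \left(3 + 2 \left(\frac{40}{7} + \frac{17}{8}\right)\right) = 64 \cdot 180 - \left(3 + 2 \cdot \frac{439}{56}\right) = 11520 - \left(3 + \frac{439}{28}\right) = 11520 - \frac{523}{28} = \frac{322037}{28}$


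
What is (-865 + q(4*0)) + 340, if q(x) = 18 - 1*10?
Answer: -517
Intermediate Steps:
q(x) = 8 (q(x) = 18 - 10 = 8)
(-865 + q(4*0)) + 340 = (-865 + 8) + 340 = -857 + 340 = -517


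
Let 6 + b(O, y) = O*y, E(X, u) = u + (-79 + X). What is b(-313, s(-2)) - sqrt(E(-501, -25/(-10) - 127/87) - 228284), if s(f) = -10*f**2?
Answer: 12514 - I*sqrt(6929054970)/174 ≈ 12514.0 - 478.4*I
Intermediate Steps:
E(X, u) = -79 + X + u
b(O, y) = -6 + O*y
b(-313, s(-2)) - sqrt(E(-501, -25/(-10) - 127/87) - 228284) = (-6 - (-3130)*(-2)**2) - sqrt((-79 - 501 + (-25/(-10) - 127/87)) - 228284) = (-6 - (-3130)*4) - sqrt((-79 - 501 + (-25*(-1/10) - 127*1/87)) - 228284) = (-6 - 313*(-40)) - sqrt((-79 - 501 + (5/2 - 127/87)) - 228284) = (-6 + 12520) - sqrt((-79 - 501 + 181/174) - 228284) = 12514 - sqrt(-100739/174 - 228284) = 12514 - sqrt(-39822155/174) = 12514 - I*sqrt(6929054970)/174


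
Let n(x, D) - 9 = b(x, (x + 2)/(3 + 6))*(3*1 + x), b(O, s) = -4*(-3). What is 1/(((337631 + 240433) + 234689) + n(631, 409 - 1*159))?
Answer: 1/820370 ≈ 1.2190e-6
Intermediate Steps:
b(O, s) = 12
n(x, D) = 45 + 12*x (n(x, D) = 9 + 12*(3*1 + x) = 9 + 12*(3 + x) = 9 + (36 + 12*x) = 45 + 12*x)
1/(((337631 + 240433) + 234689) + n(631, 409 - 1*159)) = 1/(((337631 + 240433) + 234689) + (45 + 12*631)) = 1/((578064 + 234689) + (45 + 7572)) = 1/(812753 + 7617) = 1/820370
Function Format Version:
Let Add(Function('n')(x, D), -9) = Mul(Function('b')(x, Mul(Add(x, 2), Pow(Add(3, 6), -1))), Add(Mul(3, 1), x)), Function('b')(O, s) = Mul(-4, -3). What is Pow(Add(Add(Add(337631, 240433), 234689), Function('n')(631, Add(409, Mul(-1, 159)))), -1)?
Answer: Rational(1, 820370) ≈ 1.2190e-6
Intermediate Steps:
Function('b')(O, s) = 12
Function('n')(x, D) = Add(45, Mul(12, x)) (Function('n')(x, D) = Add(9, Mul(12, Add(Mul(3, 1), x))) = Add(9, Mul(12, Add(3, x))) = Add(9, Add(36, Mul(12, x))) = Add(45, Mul(12, x)))
Pow(Add(Add(Add(337631, 240433), 234689), Function('n')(631, Add(409, Mul(-1, 159)))), -1) = Pow(Add(Add(Add(337631, 240433), 234689), Add(45, Mul(12, 631))), -1) = Pow(Add(Add(578064, 234689), Add(45, 7572)), -1) = Pow(Add(812753, 7617), -1) = Pow(820370, -1) = Rational(1, 820370)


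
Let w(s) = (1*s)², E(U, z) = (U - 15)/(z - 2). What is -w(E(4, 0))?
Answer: -121/4 ≈ -30.250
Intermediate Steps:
E(U, z) = (-15 + U)/(-2 + z)
w(s) = s²
-w(E(4, 0)) = -((-15 + 4)/(-2 + 0))² = -(-11/(-2))² = -(-½*(-11))² = -(11/2)² = -1*121/4 = -121/4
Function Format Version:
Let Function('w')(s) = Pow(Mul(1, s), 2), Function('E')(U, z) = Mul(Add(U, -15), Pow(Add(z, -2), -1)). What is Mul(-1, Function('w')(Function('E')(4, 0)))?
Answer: Rational(-121, 4) ≈ -30.250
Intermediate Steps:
Function('E')(U, z) = Mul(Pow(Add(-2, z), -1), Add(-15, U)) (Function('E')(U, z) = Mul(Add(-15, U), Pow(Add(-2, z), -1)) = Mul(Pow(Add(-2, z), -1), Add(-15, U)))
Function('w')(s) = Pow(s, 2)
Mul(-1, Function('w')(Function('E')(4, 0))) = Mul(-1, Pow(Mul(Pow(Add(-2, 0), -1), Add(-15, 4)), 2)) = Mul(-1, Pow(Mul(Pow(-2, -1), -11), 2)) = Mul(-1, Pow(Mul(Rational(-1, 2), -11), 2)) = Mul(-1, Pow(Rational(11, 2), 2)) = Mul(-1, Rational(121, 4)) = Rational(-121, 4)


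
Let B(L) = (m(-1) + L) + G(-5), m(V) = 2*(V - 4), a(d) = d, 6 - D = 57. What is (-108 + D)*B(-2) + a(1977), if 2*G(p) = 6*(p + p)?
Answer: 8655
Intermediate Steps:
D = -51 (D = 6 - 1*57 = 6 - 57 = -51)
G(p) = 6*p (G(p) = (6*(p + p))/2 = (6*(2*p))/2 = (12*p)/2 = 6*p)
m(V) = -8 + 2*V (m(V) = 2*(-4 + V) = -8 + 2*V)
B(L) = -40 + L (B(L) = ((-8 + 2*(-1)) + L) + 6*(-5) = ((-8 - 2) + L) - 30 = (-10 + L) - 30 = -40 + L)
(-108 + D)*B(-2) + a(1977) = (-108 - 51)*(-40 - 2) + 1977 = -159*(-42) + 1977 = 6678 + 1977 = 8655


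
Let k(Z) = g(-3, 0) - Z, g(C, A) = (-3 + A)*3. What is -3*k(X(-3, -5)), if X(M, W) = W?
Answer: 12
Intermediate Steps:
g(C, A) = -9 + 3*A
k(Z) = -9 - Z (k(Z) = (-9 + 3*0) - Z = (-9 + 0) - Z = -9 - Z)
-3*k(X(-3, -5)) = -3*(-9 - 1*(-5)) = -3*(-9 + 5) = -3*(-4) = 12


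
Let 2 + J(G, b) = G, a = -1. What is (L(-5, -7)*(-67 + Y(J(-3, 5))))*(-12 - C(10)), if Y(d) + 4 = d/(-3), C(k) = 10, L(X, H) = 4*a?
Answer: -18304/3 ≈ -6101.3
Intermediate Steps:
L(X, H) = -4 (L(X, H) = 4*(-1) = -4)
J(G, b) = -2 + G
Y(d) = -4 - d/3 (Y(d) = -4 + d/(-3) = -4 + d*(-⅓) = -4 - d/3)
(L(-5, -7)*(-67 + Y(J(-3, 5))))*(-12 - C(10)) = (-4*(-67 + (-4 - (-2 - 3)/3)))*(-12 - 1*10) = (-4*(-67 + (-4 - ⅓*(-5))))*(-12 - 10) = -4*(-67 + (-4 + 5/3))*(-22) = -4*(-67 - 7/3)*(-22) = -4*(-208/3)*(-22) = (832/3)*(-22) = -18304/3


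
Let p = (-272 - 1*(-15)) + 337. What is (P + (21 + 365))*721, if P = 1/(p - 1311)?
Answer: 342593965/1231 ≈ 2.7831e+5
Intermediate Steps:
p = 80 (p = (-272 + 15) + 337 = -257 + 337 = 80)
P = -1/1231 (P = 1/(80 - 1311) = 1/(-1231) = -1/1231 ≈ -0.00081235)
(P + (21 + 365))*721 = (-1/1231 + (21 + 365))*721 = (-1/1231 + 386)*721 = (475165/1231)*721 = 342593965/1231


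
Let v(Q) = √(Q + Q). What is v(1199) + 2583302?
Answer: 2583302 + √2398 ≈ 2.5834e+6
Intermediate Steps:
v(Q) = √2*√Q (v(Q) = √(2*Q) = √2*√Q)
v(1199) + 2583302 = √2*√1199 + 2583302 = √2398 + 2583302 = 2583302 + √2398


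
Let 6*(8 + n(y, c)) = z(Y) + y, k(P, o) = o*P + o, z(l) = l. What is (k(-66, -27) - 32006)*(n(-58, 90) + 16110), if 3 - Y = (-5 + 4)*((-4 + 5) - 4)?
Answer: -1460427527/3 ≈ -4.8681e+8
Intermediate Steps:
Y = 0 (Y = 3 - (-5 + 4)*((-4 + 5) - 4) = 3 - (-1)*(1 - 4) = 3 - (-1)*(-3) = 3 - 1*3 = 3 - 3 = 0)
k(P, o) = o + P*o (k(P, o) = P*o + o = o + P*o)
n(y, c) = -8 + y/6 (n(y, c) = -8 + (0 + y)/6 = -8 + y/6)
(k(-66, -27) - 32006)*(n(-58, 90) + 16110) = (-27*(1 - 66) - 32006)*((-8 + (1/6)*(-58)) + 16110) = (-27*(-65) - 32006)*((-8 - 29/3) + 16110) = (1755 - 32006)*(-53/3 + 16110) = -30251*48277/3 = -1460427527/3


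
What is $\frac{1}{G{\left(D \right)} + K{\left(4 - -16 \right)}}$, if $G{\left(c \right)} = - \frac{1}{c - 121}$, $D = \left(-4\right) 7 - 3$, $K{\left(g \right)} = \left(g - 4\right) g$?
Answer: $\frac{152}{48641} \approx 0.0031249$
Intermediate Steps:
$K{\left(g \right)} = g \left(-4 + g\right)$ ($K{\left(g \right)} = \left(-4 + g\right) g = g \left(-4 + g\right)$)
$D = -31$ ($D = -28 - 3 = -31$)
$G{\left(c \right)} = - \frac{1}{-121 + c}$
$\frac{1}{G{\left(D \right)} + K{\left(4 - -16 \right)}} = \frac{1}{- \frac{1}{-121 - 31} + \left(4 - -16\right) \left(-4 + \left(4 - -16\right)\right)} = \frac{1}{- \frac{1}{-152} + \left(4 + 16\right) \left(-4 + \left(4 + 16\right)\right)} = \frac{1}{\left(-1\right) \left(- \frac{1}{152}\right) + 20 \left(-4 + 20\right)} = \frac{1}{\frac{1}{152} + 20 \cdot 16} = \frac{1}{\frac{1}{152} + 320} = \frac{1}{\frac{48641}{152}} = \frac{152}{48641}$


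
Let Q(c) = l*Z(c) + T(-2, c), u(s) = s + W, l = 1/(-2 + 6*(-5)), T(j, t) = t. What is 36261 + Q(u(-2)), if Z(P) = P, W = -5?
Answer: 1160135/32 ≈ 36254.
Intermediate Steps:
l = -1/32 (l = 1/(-2 - 30) = 1/(-32) = -1/32 ≈ -0.031250)
u(s) = -5 + s (u(s) = s - 5 = -5 + s)
Q(c) = 31*c/32 (Q(c) = -c/32 + c = 31*c/32)
36261 + Q(u(-2)) = 36261 + 31*(-5 - 2)/32 = 36261 + (31/32)*(-7) = 36261 - 217/32 = 1160135/32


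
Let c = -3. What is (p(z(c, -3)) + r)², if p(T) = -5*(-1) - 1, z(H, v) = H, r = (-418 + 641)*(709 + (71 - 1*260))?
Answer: 13447649296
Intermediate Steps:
r = 115960 (r = 223*(709 + (71 - 260)) = 223*(709 - 189) = 223*520 = 115960)
p(T) = 4 (p(T) = 5 - 1 = 4)
(p(z(c, -3)) + r)² = (4 + 115960)² = 115964² = 13447649296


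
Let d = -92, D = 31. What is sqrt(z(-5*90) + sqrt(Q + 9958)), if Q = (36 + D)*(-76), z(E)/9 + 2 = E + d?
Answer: sqrt(-4896 + sqrt(4866)) ≈ 69.471*I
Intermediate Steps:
z(E) = -846 + 9*E (z(E) = -18 + 9*(E - 92) = -18 + 9*(-92 + E) = -18 + (-828 + 9*E) = -846 + 9*E)
Q = -5092 (Q = (36 + 31)*(-76) = 67*(-76) = -5092)
sqrt(z(-5*90) + sqrt(Q + 9958)) = sqrt((-846 + 9*(-5*90)) + sqrt(-5092 + 9958)) = sqrt((-846 + 9*(-450)) + sqrt(4866)) = sqrt((-846 - 4050) + sqrt(4866)) = sqrt(-4896 + sqrt(4866))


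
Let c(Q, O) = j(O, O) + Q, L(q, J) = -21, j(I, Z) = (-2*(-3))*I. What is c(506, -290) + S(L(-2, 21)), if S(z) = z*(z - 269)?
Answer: 4856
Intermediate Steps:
j(I, Z) = 6*I
c(Q, O) = Q + 6*O (c(Q, O) = 6*O + Q = Q + 6*O)
S(z) = z*(-269 + z)
c(506, -290) + S(L(-2, 21)) = (506 + 6*(-290)) - 21*(-269 - 21) = (506 - 1740) - 21*(-290) = -1234 + 6090 = 4856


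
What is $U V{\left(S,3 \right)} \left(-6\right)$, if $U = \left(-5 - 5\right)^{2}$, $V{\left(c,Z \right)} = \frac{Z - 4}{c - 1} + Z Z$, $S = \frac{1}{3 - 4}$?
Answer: $-5700$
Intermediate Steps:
$S = -1$ ($S = \frac{1}{-1} = -1$)
$V{\left(c,Z \right)} = Z^{2} + \frac{-4 + Z}{-1 + c}$ ($V{\left(c,Z \right)} = \frac{-4 + Z}{-1 + c} + Z^{2} = Z^{2} + \frac{-4 + Z}{-1 + c}$)
$U = 100$ ($U = \left(-10\right)^{2} = 100$)
$U V{\left(S,3 \right)} \left(-6\right) = 100 \frac{-4 + 3 - 3^{2} - 3^{2}}{-1 - 1} \left(-6\right) = 100 \frac{-4 + 3 - 9 - 9}{-2} \left(-6\right) = 100 \left(- \frac{-4 + 3 - 9 - 9}{2}\right) \left(-6\right) = 100 \left(\left(- \frac{1}{2}\right) \left(-19\right)\right) \left(-6\right) = 100 \cdot \frac{19}{2} \left(-6\right) = 950 \left(-6\right) = -5700$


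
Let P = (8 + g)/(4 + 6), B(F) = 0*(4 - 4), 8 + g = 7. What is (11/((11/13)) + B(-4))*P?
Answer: 91/10 ≈ 9.1000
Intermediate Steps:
g = -1 (g = -8 + 7 = -1)
B(F) = 0 (B(F) = 0*0 = 0)
P = 7/10 (P = (8 - 1)/(4 + 6) = 7/10 ≈ 0.70000)
(11/((11/13)) + B(-4))*P = (11/((11/13)) + 0)*(7/10) = (11/((11*(1/13))) + 0)*(7/10) = (11/(11/13) + 0)*(7/10) = (11*(13/11) + 0)*(7/10) = (13 + 0)*(7/10) = 13*(7/10) = 91/10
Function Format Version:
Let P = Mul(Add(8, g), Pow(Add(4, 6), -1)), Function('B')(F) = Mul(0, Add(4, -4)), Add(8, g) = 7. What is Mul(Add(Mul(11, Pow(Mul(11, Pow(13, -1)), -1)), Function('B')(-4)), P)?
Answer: Rational(91, 10) ≈ 9.1000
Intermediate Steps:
g = -1 (g = Add(-8, 7) = -1)
Function('B')(F) = 0 (Function('B')(F) = Mul(0, 0) = 0)
P = Rational(7, 10) (P = Mul(Add(8, -1), Pow(Add(4, 6), -1)) = Mul(7, Pow(10, -1)) = Mul(7, Rational(1, 10)) = Rational(7, 10) ≈ 0.70000)
Mul(Add(Mul(11, Pow(Mul(11, Pow(13, -1)), -1)), Function('B')(-4)), P) = Mul(Add(Mul(11, Pow(Mul(11, Pow(13, -1)), -1)), 0), Rational(7, 10)) = Mul(Add(Mul(11, Pow(Mul(11, Rational(1, 13)), -1)), 0), Rational(7, 10)) = Mul(Add(Mul(11, Pow(Rational(11, 13), -1)), 0), Rational(7, 10)) = Mul(Add(Mul(11, Rational(13, 11)), 0), Rational(7, 10)) = Mul(Add(13, 0), Rational(7, 10)) = Mul(13, Rational(7, 10)) = Rational(91, 10)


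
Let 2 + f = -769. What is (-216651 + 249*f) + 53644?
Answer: -354986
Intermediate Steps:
f = -771 (f = -2 - 769 = -771)
(-216651 + 249*f) + 53644 = (-216651 + 249*(-771)) + 53644 = (-216651 - 191979) + 53644 = -408630 + 53644 = -354986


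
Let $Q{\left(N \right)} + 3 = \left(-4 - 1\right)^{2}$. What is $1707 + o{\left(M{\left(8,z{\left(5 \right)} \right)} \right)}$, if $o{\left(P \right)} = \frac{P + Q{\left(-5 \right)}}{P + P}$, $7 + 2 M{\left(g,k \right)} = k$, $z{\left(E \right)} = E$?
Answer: $\frac{3393}{2} \approx 1696.5$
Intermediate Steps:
$M{\left(g,k \right)} = - \frac{7}{2} + \frac{k}{2}$
$Q{\left(N \right)} = 22$ ($Q{\left(N \right)} = -3 + \left(-4 - 1\right)^{2} = -3 + \left(-5\right)^{2} = -3 + 25 = 22$)
$o{\left(P \right)} = \frac{22 + P}{2 P}$ ($o{\left(P \right)} = \frac{P + 22}{P + P} = \frac{22 + P}{2 P}$)
$1707 + o{\left(M{\left(8,z{\left(5 \right)} \right)} \right)} = 1707 + \frac{22 + \left(- \frac{7}{2} + \frac{1}{2} \cdot 5\right)}{2 \left(- \frac{7}{2} + \frac{1}{2} \cdot 5\right)} = 1707 + \frac{22 + \left(- \frac{7}{2} + \frac{5}{2}\right)}{2 \left(- \frac{7}{2} + \frac{5}{2}\right)} = 1707 + \frac{22 - 1}{2 \left(-1\right)} = 1707 + \frac{1}{2} \left(-1\right) 21 = 1707 - \frac{21}{2} = \frac{3393}{2}$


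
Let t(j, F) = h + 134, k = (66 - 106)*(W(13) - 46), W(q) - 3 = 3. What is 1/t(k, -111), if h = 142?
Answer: 1/276 ≈ 0.0036232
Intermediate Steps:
W(q) = 6 (W(q) = 3 + 3 = 6)
k = 1600 (k = (66 - 106)*(6 - 46) = -40*(-40) = 1600)
t(j, F) = 276 (t(j, F) = 142 + 134 = 276)
1/t(k, -111) = 1/276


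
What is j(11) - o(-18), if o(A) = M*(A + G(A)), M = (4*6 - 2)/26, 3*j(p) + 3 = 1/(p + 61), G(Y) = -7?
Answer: 56605/2808 ≈ 20.158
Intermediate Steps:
j(p) = -1 + 1/(3*(61 + p)) (j(p) = -1 + 1/(3*(p + 61)) = -1 + 1/(3*(61 + p)))
M = 11/13 (M = (24 - 2)*(1/26) = 22*(1/26) = 11/13 ≈ 0.84615)
o(A) = -77/13 + 11*A/13 (o(A) = 11*(A - 7)/13 = 11*(-7 + A)/13 = -77/13 + 11*A/13)
j(11) - o(-18) = (-182/3 - 1*11)/(61 + 11) - (-77/13 + (11/13)*(-18)) = (-182/3 - 11)/72 - (-77/13 - 198/13) = (1/72)*(-215/3) - 1*(-275/13) = -215/216 + 275/13 = 56605/2808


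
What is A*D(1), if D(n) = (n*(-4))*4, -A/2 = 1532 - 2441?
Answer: -29088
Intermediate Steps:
A = 1818 (A = -2*(1532 - 2441) = -2*(-909) = 1818)
D(n) = -16*n (D(n) = -4*n*4 = -16*n)
A*D(1) = 1818*(-16*1) = 1818*(-16) = -29088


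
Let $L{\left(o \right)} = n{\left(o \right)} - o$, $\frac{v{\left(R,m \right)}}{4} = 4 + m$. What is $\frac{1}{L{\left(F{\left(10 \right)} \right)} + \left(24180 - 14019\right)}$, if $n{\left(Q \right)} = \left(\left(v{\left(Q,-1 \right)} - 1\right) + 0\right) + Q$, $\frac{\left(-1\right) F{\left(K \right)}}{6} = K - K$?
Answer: $\frac{1}{10172} \approx 9.8309 \cdot 10^{-5}$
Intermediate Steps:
$F{\left(K \right)} = 0$ ($F{\left(K \right)} = - 6 \left(K - K\right) = \left(-6\right) 0 = 0$)
$v{\left(R,m \right)} = 16 + 4 m$ ($v{\left(R,m \right)} = 4 \left(4 + m\right) = 16 + 4 m$)
$n{\left(Q \right)} = 11 + Q$ ($n{\left(Q \right)} = \left(\left(\left(16 + 4 \left(-1\right)\right) - 1\right) + 0\right) + Q = \left(\left(\left(16 - 4\right) - 1\right) + 0\right) + Q = \left(\left(12 - 1\right) + 0\right) + Q = \left(11 + 0\right) + Q = 11 + Q$)
$L{\left(o \right)} = 11$ ($L{\left(o \right)} = \left(11 + o\right) - o = 11$)
$\frac{1}{L{\left(F{\left(10 \right)} \right)} + \left(24180 - 14019\right)} = \frac{1}{11 + \left(24180 - 14019\right)} = \frac{1}{11 + 10161} = \frac{1}{10172}$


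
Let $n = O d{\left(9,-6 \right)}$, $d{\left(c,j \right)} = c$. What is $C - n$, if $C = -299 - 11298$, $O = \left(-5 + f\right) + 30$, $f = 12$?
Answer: $-11930$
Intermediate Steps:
$O = 37$ ($O = \left(-5 + 12\right) + 30 = 7 + 30 = 37$)
$n = 333$ ($n = 37 \cdot 9 = 333$)
$C = -11597$
$C - n = -11597 - 333 = -11930$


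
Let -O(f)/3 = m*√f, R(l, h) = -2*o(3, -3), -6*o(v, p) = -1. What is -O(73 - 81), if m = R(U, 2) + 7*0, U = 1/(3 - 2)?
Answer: -2*I*√2 ≈ -2.8284*I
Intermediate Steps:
o(v, p) = ⅙ (o(v, p) = -⅙*(-1) = ⅙)
U = 1 (U = 1/1 = 1)
R(l, h) = -⅓ (R(l, h) = -2*⅙ = -⅓)
m = -⅓ (m = -⅓ + 7*0 = -⅓ + 0 = -⅓ ≈ -0.33333)
O(f) = √f (O(f) = -(-1)*√f = √f)
-O(73 - 81) = -√(73 - 81) = -√(-8) = -2*I*√2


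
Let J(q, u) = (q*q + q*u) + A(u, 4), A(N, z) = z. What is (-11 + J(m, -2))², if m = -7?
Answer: 3136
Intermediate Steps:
J(q, u) = 4 + q² + q*u (J(q, u) = (q*q + q*u) + 4 = (q² + q*u) + 4 = 4 + q² + q*u)
(-11 + J(m, -2))² = (-11 + (4 + (-7)² - 7*(-2)))² = (-11 + (4 + 49 + 14))² = (-11 + 67)² = 56² = 3136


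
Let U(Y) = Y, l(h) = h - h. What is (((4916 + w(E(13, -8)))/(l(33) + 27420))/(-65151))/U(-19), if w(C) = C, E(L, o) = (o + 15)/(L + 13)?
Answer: 127823/882501567480 ≈ 1.4484e-7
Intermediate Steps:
l(h) = 0
E(L, o) = (15 + o)/(13 + L)
(((4916 + w(E(13, -8)))/(l(33) + 27420))/(-65151))/U(-19) = (((4916 + (15 - 8)/(13 + 13))/(0 + 27420))/(-65151))/(-19) = (((4916 + 7/26)/27420)*(-1/65151))*(-1/19) = (((4916 + (1/26)*7)*(1/27420))*(-1/65151))*(-1/19) = (((4916 + 7/26)*(1/27420))*(-1/65151))*(-1/19) = (((127823/26)*(1/27420))*(-1/65151))*(-1/19) = ((127823/712920)*(-1/65151))*(-1/19) = -127823/46447450920*(-1/19) = 127823/882501567480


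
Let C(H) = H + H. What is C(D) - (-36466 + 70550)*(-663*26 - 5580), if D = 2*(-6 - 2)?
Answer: 777728680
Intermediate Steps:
D = -16 (D = 2*(-8) = -16)
C(H) = 2*H
C(D) - (-36466 + 70550)*(-663*26 - 5580) = 2*(-16) - (-36466 + 70550)*(-663*26 - 5580) = -32 - 34084*(-17238 - 5580) = -32 - 34084*(-22818) = -32 - 1*(-777728712) = -32 + 777728712 = 777728680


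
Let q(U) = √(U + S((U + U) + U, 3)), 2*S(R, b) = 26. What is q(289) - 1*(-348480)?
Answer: 348480 + √302 ≈ 3.4850e+5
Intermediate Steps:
S(R, b) = 13 (S(R, b) = (½)*26 = 13)
q(U) = √(13 + U) (q(U) = √(U + 13) = √(13 + U))
q(289) - 1*(-348480) = √(13 + 289) - 1*(-348480) = √302 + 348480 = 348480 + √302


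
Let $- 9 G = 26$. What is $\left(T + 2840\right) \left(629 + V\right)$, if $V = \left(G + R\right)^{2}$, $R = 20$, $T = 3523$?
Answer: $\frac{52788155}{9} \approx 5.8654 \cdot 10^{6}$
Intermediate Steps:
$G = - \frac{26}{9}$ ($G = \left(- \frac{1}{9}\right) 26 = - \frac{26}{9} \approx -2.8889$)
$V = \frac{23716}{81}$ ($V = \left(- \frac{26}{9} + 20\right)^{2} = \left(\frac{154}{9}\right)^{2} = \frac{23716}{81} \approx 292.79$)
$\left(T + 2840\right) \left(629 + V\right) = \left(3523 + 2840\right) \left(629 + \frac{23716}{81}\right) = 6363 \cdot \frac{74665}{81} = \frac{52788155}{9}$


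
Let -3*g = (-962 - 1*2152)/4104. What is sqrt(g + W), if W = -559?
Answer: I*sqrt(7261477)/114 ≈ 23.638*I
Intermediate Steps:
g = 173/684 (g = -(-962 - 1*2152)/(3*4104) = -(-962 - 2152)/(3*4104) = -(-1038)/4104 = -1/3*(-173/228) = 173/684 ≈ 0.25292)
sqrt(g + W) = sqrt(173/684 - 559) = sqrt(-382183/684) = I*sqrt(7261477)/114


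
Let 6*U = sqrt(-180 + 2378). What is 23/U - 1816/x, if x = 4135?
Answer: -1816/4135 + 69*sqrt(2198)/1099 ≈ 2.5043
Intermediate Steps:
U = sqrt(2198)/6 (U = sqrt(-180 + 2378)/6 = sqrt(2198)/6 ≈ 7.8138)
23/U - 1816/x = 23/((sqrt(2198)/6)) - 1816/4135 = 23*(3*sqrt(2198)/1099) - 1816*1/4135 = 69*sqrt(2198)/1099 - 1816/4135 = -1816/4135 + 69*sqrt(2198)/1099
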